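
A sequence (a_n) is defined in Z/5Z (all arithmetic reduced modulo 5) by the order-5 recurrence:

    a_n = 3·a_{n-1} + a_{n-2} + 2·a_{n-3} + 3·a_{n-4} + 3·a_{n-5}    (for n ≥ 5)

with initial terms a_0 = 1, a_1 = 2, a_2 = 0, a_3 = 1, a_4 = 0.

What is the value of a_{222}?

1

a_5 = 3·0 + 1·1 + 2·0 + 3·2 + 3·1 = 0
a_6 = 3·0 + 1·0 + 2·1 + 3·0 + 3·2 = 3
a_7 = 3·3 + 1·0 + 2·0 + 3·1 + 3·0 = 2
a_8 = 3·2 + 1·3 + 2·0 + 3·0 + 3·1 = 2
a_9 = 3·2 + 1·2 + 2·3 + 3·0 + 3·0 = 4
a_10 = 3·4 + 1·2 + 2·2 + 3·3 + 3·0 = 2
Continuing the recurrence:
  a_11 = 4;  a_12 = 4;  a_13 = 3;  a_14 = 4;  a_15 = 1;  a_16 = 2
  a_17 = 1;  a_18 = 3;  a_19 = 4;  a_20 = 1;  a_21 = 2;  a_22 = 2
  a_23 = 1;  a_24 = 4;  a_25 = 1;  a_26 = 1;  a_27 = 1;  a_28 = 1
  a_29 = 1;  a_30 = 2;  a_31 = 0;  a_32 = 0;  a_33 = 0;  a_34 = 4
  a_35 = 3;  a_36 = 3;  a_37 = 0;  a_38 = 1;  a_39 = 0;  a_40 = 4
  a_41 = 3;  a_42 = 1;  a_43 = 2;  a_44 = 0;  a_45 = 0;  a_46 = 1
  a_47 = 2;  a_48 = 3;  a_49 = 3;  a_50 = 4;  a_51 = 0;  a_52 = 0
  a_53 = 1;  a_54 = 4;  a_55 = 0;  a_56 = 1;  a_57 = 4;  a_58 = 3
  a_59 = 2;  a_60 = 0;  a_61 = 3;  a_62 = 4;  a_63 = 0;  a_64 = 1
  a_65 = 0;  a_66 = 2;  a_67 = 0;  a_68 = 0;  a_69 = 2;  a_70 = 2
  a_71 = 4;  a_72 = 3;  a_73 = 3;  a_74 = 2;  a_75 = 3;  a_76 = 3
  a_77 = 4;  a_78 = 1;  a_79 = 3;  a_80 = 1;  a_81 = 4;  a_82 = 4
  a_83 = 0;  a_84 = 4;  a_85 = 0;  a_86 = 3;  a_87 = 4;  a_88 = 2
  a_89 = 3;  a_90 = 3;  a_91 = 2;  a_92 = 3;  a_93 = 2;  a_94 = 1
  a_95 = 1;  a_96 = 3;  a_97 = 2;  a_98 = 0;  a_99 = 4;  a_100 = 3
  a_101 = 3;  a_102 = 1;  a_103 = 4;  a_104 = 0;  a_105 = 4;  a_106 = 2
  a_107 = 0;  a_108 = 2;  a_109 = 2;  a_110 = 1;  a_111 = 0;  a_112 = 1
  a_113 = 2;  a_114 = 1;  a_115 = 0;  a_116 = 3;  a_117 = 0;  a_118 = 2
  a_119 = 0;  a_120 = 1;  a_121 = 1;  a_122 = 0;  a_123 = 4;  a_124 = 2
  a_125 = 1;  a_126 = 1;  a_127 = 0;  a_128 = 1;  a_129 = 4;  a_130 = 4
  a_131 = 1;  a_132 = 3;  a_133 = 3;  a_134 = 3;  a_135 = 3;  a_136 = 0
  a_137 = 2;  a_138 = 0;  a_139 = 0;  a_140 = 3;  a_141 = 0;  a_142 = 4
  a_143 = 3;  a_144 = 2;  a_145 = 1;  a_146 = 3;  a_147 = 0;  a_148 = 0
  a_149 = 0;  a_150 = 2;  a_151 = 0;  a_152 = 2;  a_153 = 0;  a_154 = 3
  a_155 = 4;  a_156 = 1;  a_157 = 4;  a_158 = 0;  a_159 = 2;  a_160 = 4
  a_161 = 4;  a_162 = 2;  a_163 = 4;  a_164 = 0;  a_165 = 2;  a_166 = 2
  a_167 = 1;  a_168 = 1;  a_169 = 4;  a_170 = 2;  a_171 = 1;  a_172 = 4
  a_173 = 2;  a_174 = 0;  a_175 = 4;  a_176 = 1;  a_177 = 0;  a_178 = 0
  a_179 = 4;  a_180 = 2;  a_181 = 3;  a_182 = 4;  a_183 = 1;  a_184 = 1
  a_185 = 2;  a_186 = 0;  a_187 = 4;  a_188 = 2;  a_189 = 4;  a_190 = 3
  a_191 = 4;  a_192 = 1;  a_193 = 1;  a_194 = 3;  a_195 = 3;  a_196 = 4
  a_197 = 2;  a_198 = 3;  a_199 = 2;  a_200 = 4;  a_201 = 3;  a_202 = 2
  a_203 = 2;  a_204 = 2;  a_205 = 3;  a_206 = 0;  a_207 = 4;  a_208 = 0
  a_209 = 4;  a_210 = 4;  a_211 = 3;  a_212 = 3;  a_213 = 2;  a_214 = 4
  a_215 = 1;  a_216 = 4;  a_217 = 1;  a_218 = 2;  a_219 = 0;  a_220 = 4
a_221 = 3·4 + 1·0 + 2·2 + 3·1 + 3·4 = 1
a_222 = 3·1 + 1·4 + 2·0 + 3·2 + 3·1 = 1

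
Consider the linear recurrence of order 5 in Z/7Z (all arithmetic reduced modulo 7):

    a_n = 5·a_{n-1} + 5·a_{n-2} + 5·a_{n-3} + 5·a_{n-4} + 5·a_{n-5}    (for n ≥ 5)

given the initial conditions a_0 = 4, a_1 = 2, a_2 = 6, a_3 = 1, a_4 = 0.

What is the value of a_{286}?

a_5 = 5·0 + 5·1 + 5·6 + 5·2 + 5·4 = 2
a_6 = 5·2 + 5·0 + 5·1 + 5·6 + 5·2 = 6
a_7 = 5·6 + 5·2 + 5·0 + 5·1 + 5·6 = 5
a_8 = 5·5 + 5·6 + 5·2 + 5·0 + 5·1 = 0
a_9 = 5·0 + 5·5 + 5·6 + 5·2 + 5·0 = 2
a_10 = 5·2 + 5·0 + 5·5 + 5·6 + 5·2 = 5
Continuing the recurrence:
  a_11 = 6;  a_12 = 6;  a_13 = 4;  a_14 = 3;  a_15 = 1;  a_16 = 2
  a_17 = 3;  a_18 = 2;  a_19 = 6;  a_20 = 0;  a_21 = 2;  a_22 = 2
  a_23 = 4;  a_24 = 0;  a_25 = 5;  a_26 = 2;  a_27 = 2;  a_28 = 2
  a_29 = 6;  a_30 = 1;  a_31 = 2;  a_32 = 2;  a_33 = 2;  a_34 = 2
  a_35 = 3;  a_36 = 6;  a_37 = 5;  a_38 = 6;  a_39 = 5;  a_40 = 6
  a_41 = 0;  a_42 = 5;  a_43 = 5;  a_44 = 0;  a_45 = 3;  a_46 = 2
  a_47 = 5;  a_48 = 5;  a_49 = 5;  a_50 = 2;  a_51 = 4;  a_52 = 0
  a_53 = 3;  a_54 = 0;  a_55 = 3;  a_56 = 1;  a_57 = 0;  a_58 = 0
  a_59 = 6;  a_60 = 1;  a_61 = 5;  a_62 = 4;  a_63 = 3;  a_64 = 4
  a_65 = 1;  a_66 = 1;  a_67 = 2;  a_68 = 6;  a_69 = 0;  a_70 = 1
  a_71 = 1;  a_72 = 1;  a_73 = 3;  a_74 = 2;  a_75 = 5;  a_76 = 4
  a_77 = 5;  a_78 = 4;  a_79 = 2;  a_80 = 2;  a_81 = 1;  a_82 = 0
  a_83 = 3;  a_84 = 5;  a_85 = 6;  a_86 = 5;  a_87 = 4;  a_88 = 3
  a_89 = 3;  a_90 = 0;  a_91 = 5;  a_92 = 5;  a_93 = 3;  a_94 = 3
  a_95 = 3;  a_96 = 4;  a_97 = 6;  a_98 = 4;  a_99 = 2;  a_100 = 4
  a_101 = 2;  a_102 = 6;  a_103 = 6;  a_104 = 2;  a_105 = 2;  a_106 = 6
  a_107 = 5;  a_108 = 0;  a_109 = 5;  a_110 = 6;  a_111 = 5;  a_112 = 0
  a_113 = 3;  a_114 = 4;  a_115 = 6;  a_116 = 6;  a_117 = 4;  a_118 = 3
  a_119 = 3;  a_120 = 5;  a_121 = 0;  a_122 = 5;  a_123 = 3;  a_124 = 3
  a_125 = 3;  a_126 = 0;  a_127 = 0;  a_128 = 3;  a_129 = 3;  a_130 = 3
  a_131 = 3;  a_132 = 4;  a_133 = 3;  a_134 = 3;  a_135 = 3;  a_136 = 3
  a_137 = 3;  a_138 = 5;  a_139 = 1;  a_140 = 5;  a_141 = 1;  a_142 = 5
  a_143 = 1;  a_144 = 2;  a_145 = 0;  a_146 = 3;  a_147 = 6;  a_148 = 4
  a_149 = 5;  a_150 = 6;  a_151 = 1;  a_152 = 5;  a_153 = 0;  a_154 = 1
  a_155 = 2;  a_156 = 3;  a_157 = 6;  a_158 = 4;  a_159 = 3;  a_160 = 6
  a_161 = 5;  a_162 = 1;  a_163 = 4;  a_164 = 4;  a_165 = 2;  a_166 = 3
  a_167 = 0;  a_168 = 2;  a_169 = 6;  a_170 = 2;  a_171 = 2;  a_172 = 4
  a_173 = 3;  a_174 = 1;  a_175 = 4;  a_176 = 0;  a_177 = 4;  a_178 = 4
  a_179 = 2;  a_180 = 0;  a_181 = 1;  a_182 = 6;  a_183 = 2;  a_184 = 6
  a_185 = 5;  a_186 = 2;  a_187 = 0;  a_188 = 5;  a_189 = 6;  a_190 = 6
  a_191 = 4;  a_192 = 0;  a_193 = 0;  a_194 = 3;  a_195 = 2;  a_196 = 3
  a_197 = 5;  a_198 = 2;  a_199 = 5;  a_200 = 1;  a_201 = 3;  a_202 = 3
  a_203 = 0;  a_204 = 4;  a_205 = 6;  a_206 = 3;  a_207 = 3;  a_208 = 3
  a_209 = 4;  a_210 = 4;  a_211 = 1;  a_212 = 5;  a_213 = 1;  a_214 = 5
  a_215 = 3;  a_216 = 5;  a_217 = 4;  a_218 = 6;  a_219 = 3;  a_220 = 0
  a_221 = 6;  a_222 = 4;  a_223 = 4;  a_224 = 1;  a_225 = 5;  a_226 = 2
  a_227 = 3;  a_228 = 5;  a_229 = 3;  a_230 = 6;  a_231 = 4;  a_232 = 0
  a_233 = 6;  a_234 = 4;  a_235 = 2;  a_236 = 3;  a_237 = 5;  a_238 = 2
  a_239 = 3;  a_240 = 5;  a_241 = 6;  a_242 = 0;  a_243 = 3;  a_244 = 1
  a_245 = 5;  a_246 = 5;  a_247 = 0;  a_248 = 0;  a_249 = 6;  a_250 = 3
  a_251 = 0;  a_252 = 3;  a_253 = 4;  a_254 = 3;  a_255 = 2;  a_256 = 4
  a_257 = 3;  a_258 = 3;  a_259 = 5;  a_260 = 1;  a_261 = 3;  a_262 = 5
  a_263 = 1;  a_264 = 5;  a_265 = 5;  a_266 = 4;  a_267 = 2;  a_268 = 1
  a_269 = 1;  a_270 = 2;  a_271 = 1;  a_272 = 0;  a_273 = 4;  a_274 = 5
  a_275 = 4;  a_276 = 0;  a_277 = 2;  a_278 = 5;  a_279 = 3;  a_280 = 0
  a_281 = 1;  a_282 = 6;  a_283 = 5;  a_284 = 5
a_285 = 5·5 + 5·5 + 5·6 + 5·1 + 5·0 = 1
a_286 = 5·1 + 5·5 + 5·5 + 5·6 + 5·1 = 6

6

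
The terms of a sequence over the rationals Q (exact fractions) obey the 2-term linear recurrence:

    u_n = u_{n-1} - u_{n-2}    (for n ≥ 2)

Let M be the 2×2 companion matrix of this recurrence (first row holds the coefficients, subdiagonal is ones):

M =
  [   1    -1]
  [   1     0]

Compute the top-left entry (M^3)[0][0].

(M^3)[0][0] is the top entry after applying M 3 times to the unit state (1, 0). Equivalently it is h_{4} for the auxiliary sequence (h_n) obeying the same recurrence with h_1 = 1 and h_i = 0 for 0 ≤ i < 1:
h_2 = 1·1 + -1·0 = 1
h_3 = 1·1 + -1·1 = 0
h_4 = 1·0 + -1·1 = -1

-1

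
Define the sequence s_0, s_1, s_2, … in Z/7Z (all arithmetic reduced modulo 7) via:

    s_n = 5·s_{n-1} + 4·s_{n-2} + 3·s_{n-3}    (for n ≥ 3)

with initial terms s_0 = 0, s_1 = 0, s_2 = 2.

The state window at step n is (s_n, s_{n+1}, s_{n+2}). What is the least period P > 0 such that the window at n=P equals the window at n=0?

n=0: window = (0, 0, 2)
n=1: window = (0, 2, 3)
n=2: window = (2, 3, 2)
n=3: window = (3, 2, 0)
n=4: window = (2, 0, 3)
n=5: window = (0, 3, 0)
n=6: window = (3, 0, 5)
n=7: window = (0, 5, 6)
n=8: window = (5, 6, 1)
n=9: window = (6, 1, 2)
n=10: window = (1, 2, 4)
n=11: window = (2, 4, 3)
n=12: window = (4, 3, 2)
n=13: window = (3, 2, 6)
n=14: window = (2, 6, 5)
n=15: window = (6, 5, 6)
n=16: window = (5, 6, 5)
n=17: window = (6, 5, 1)
n=18: window = (5, 1, 1)
n=19: window = (1, 1, 3)
n=20: window = (1, 3, 1)
n=21: window = (3, 1, 6)
n=22: window = (1, 6, 1)
n=23: window = (6, 1, 4)
n=24: window = (1, 4, 0)
n=25: window = (4, 0, 5)
n=26: window = (0, 5, 2)
n=27: window = (5, 2, 2)
n=28: window = (2, 2, 5)
n=29: window = (2, 5, 4)
n=30: window = (5, 4, 4)
n=31: window = (4, 4, 2)
n=32: window = (4, 2, 3)
n=33: window = (2, 3, 0)
n=34: window = (3, 0, 4)
n=35: window = (0, 4, 1)
n=36: window = (4, 1, 0)
n=37: window = (1, 0, 2)
n=38: window = (0, 2, 6)
n=39: window = (2, 6, 3)
n=40: window = (6, 3, 3)
…
n=46: window = (3, 3, 0)
n=47: window = (3, 0, 0)
n=48: window = (0, 0, 2)
window at n=48 equals window at n=0 → period = 48

48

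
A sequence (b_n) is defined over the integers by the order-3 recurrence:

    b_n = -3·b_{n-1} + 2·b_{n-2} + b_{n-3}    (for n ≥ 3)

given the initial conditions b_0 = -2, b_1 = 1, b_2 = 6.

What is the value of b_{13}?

-5107611

b_3 = -3·6 + 2·1 + 1·-2 = -18
b_4 = -3·-18 + 2·6 + 1·1 = 67
b_5 = -3·67 + 2·-18 + 1·6 = -231
b_6 = -3·-231 + 2·67 + 1·-18 = 809
b_7 = -3·809 + 2·-231 + 1·67 = -2822
b_8 = -3·-2822 + 2·809 + 1·-231 = 9853
b_9 = -3·9853 + 2·-2822 + 1·809 = -34394
b_10 = -3·-34394 + 2·9853 + 1·-2822 = 120066
b_11 = -3·120066 + 2·-34394 + 1·9853 = -419133
b_12 = -3·-419133 + 2·120066 + 1·-34394 = 1463137
b_13 = -3·1463137 + 2·-419133 + 1·120066 = -5107611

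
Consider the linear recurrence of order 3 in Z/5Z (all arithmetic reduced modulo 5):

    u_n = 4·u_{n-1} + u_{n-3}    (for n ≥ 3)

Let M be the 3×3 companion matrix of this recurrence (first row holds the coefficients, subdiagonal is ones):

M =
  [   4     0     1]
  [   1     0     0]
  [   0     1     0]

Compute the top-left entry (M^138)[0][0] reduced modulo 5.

1

(M^138)[0][0] is the top entry after applying M 138 times to the unit state (1, 0, 0). Equivalently it is h_{140} for the auxiliary sequence (h_n) obeying the same recurrence with h_2 = 1 and h_i = 0 for 0 ≤ i < 2:
h_3 = 4·1 + 0·0 + 1·0 = 4
h_4 = 4·4 + 0·1 + 1·0 = 1
h_5 = 4·1 + 0·4 + 1·1 = 0
h_6 = 4·0 + 0·1 + 1·4 = 4
h_7 = 4·4 + 0·0 + 1·1 = 2
h_8 = 4·2 + 0·4 + 1·0 = 3
h_9 = 4·3 + 0·2 + 1·4 = 1
h_10 = 4·1 + 0·3 + 1·2 = 1
h_11 = 4·1 + 0·1 + 1·3 = 2
h_12 = 4·2 + 0·1 + 1·1 = 4
h_13 = 4·4 + 0·2 + 1·1 = 2
h_14 = 4·2 + 0·4 + 1·2 = 0
h_15 = 4·0 + 0·2 + 1·4 = 4
h_16 = 4·4 + 0·0 + 1·2 = 3
h_17 = 4·3 + 0·4 + 1·0 = 2
h_18 = 4·2 + 0·3 + 1·4 = 2
h_19 = 4·2 + 0·2 + 1·3 = 1
h_20 = 4·1 + 0·2 + 1·2 = 1
h_21 = 4·1 + 0·1 + 1·2 = 1
h_22 = 4·1 + 0·1 + 1·1 = 0
h_23 = 4·0 + 0·1 + 1·1 = 1
h_24 = 4·1 + 0·0 + 1·1 = 0
h_25 = 4·0 + 0·1 + 1·0 = 0
h_26 = 4·0 + 0·0 + 1·1 = 1
(h_24, h_25, h_26) = (0, 0, 1) = (h_0, h_1, h_2), so the sequence has period 24.
140 ≡ 20 (mod 24), hence h_140 = h_20 = 1.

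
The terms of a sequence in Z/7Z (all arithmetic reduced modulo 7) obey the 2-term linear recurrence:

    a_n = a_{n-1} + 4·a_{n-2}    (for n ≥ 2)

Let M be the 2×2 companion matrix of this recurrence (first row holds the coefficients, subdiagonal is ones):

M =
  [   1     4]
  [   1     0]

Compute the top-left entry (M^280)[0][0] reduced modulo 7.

(M^280)[0][0] is the top entry after applying M 280 times to the unit state (1, 0). Equivalently it is h_{281} for the auxiliary sequence (h_n) obeying the same recurrence with h_1 = 1 and h_i = 0 for 0 ≤ i < 1:
h_2 = 1·1 + 4·0 = 1
h_3 = 1·1 + 4·1 = 5
h_4 = 1·5 + 4·1 = 2
h_5 = 1·2 + 4·5 = 1
h_6 = 1·1 + 4·2 = 2
h_7 = 1·2 + 4·1 = 6
h_8 = 1·6 + 4·2 = 0
h_9 = 1·0 + 4·6 = 3
h_10 = 1·3 + 4·0 = 3
h_11 = 1·3 + 4·3 = 1
h_12 = 1·1 + 4·3 = 6
h_13 = 1·6 + 4·1 = 3
h_14 = 1·3 + 4·6 = 6
h_15 = 1·6 + 4·3 = 4
h_16 = 1·4 + 4·6 = 0
h_17 = 1·0 + 4·4 = 2
h_18 = 1·2 + 4·0 = 2
h_19 = 1·2 + 4·2 = 3
h_20 = 1·3 + 4·2 = 4
h_21 = 1·4 + 4·3 = 2
h_22 = 1·2 + 4·4 = 4
h_23 = 1·4 + 4·2 = 5
h_24 = 1·5 + 4·4 = 0
h_25 = 1·0 + 4·5 = 6
h_26 = 1·6 + 4·0 = 6
h_27 = 1·6 + 4·6 = 2
h_28 = 1·2 + 4·6 = 5
h_29 = 1·5 + 4·2 = 6
h_30 = 1·6 + 4·5 = 5
h_31 = 1·5 + 4·6 = 1
h_32 = 1·1 + 4·5 = 0
h_33 = 1·0 + 4·1 = 4
h_34 = 1·4 + 4·0 = 4
h_35 = 1·4 + 4·4 = 6
h_36 = 1·6 + 4·4 = 1
h_37 = 1·1 + 4·6 = 4
h_38 = 1·4 + 4·1 = 1
h_39 = 1·1 + 4·4 = 3
h_40 = 1·3 + 4·1 = 0
h_41 = 1·0 + 4·3 = 5
h_42 = 1·5 + 4·0 = 5
h_43 = 1·5 + 4·5 = 4
h_44 = 1·4 + 4·5 = 3
h_45 = 1·3 + 4·4 = 5
h_46 = 1·5 + 4·3 = 3
h_47 = 1·3 + 4·5 = 2
h_48 = 1·2 + 4·3 = 0
h_49 = 1·0 + 4·2 = 1
(h_48, h_49) = (0, 1) = (h_0, h_1), so the sequence has period 48.
281 ≡ 41 (mod 48), hence h_281 = h_41 = 5.

5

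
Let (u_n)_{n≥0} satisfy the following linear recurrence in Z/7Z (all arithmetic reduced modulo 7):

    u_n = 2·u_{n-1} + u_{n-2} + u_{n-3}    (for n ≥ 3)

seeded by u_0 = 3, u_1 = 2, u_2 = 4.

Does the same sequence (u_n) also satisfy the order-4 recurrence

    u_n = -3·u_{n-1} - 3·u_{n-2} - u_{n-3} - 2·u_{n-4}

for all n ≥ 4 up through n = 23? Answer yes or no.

yes

Terms u_0..u_23: 3, 2, 4, 6, 4, 4, 4, 2, 5, 2, 4, 1, 1, 0, 2, 5, 5, 3, 2, 5, 1, 2, 3, 2
n=4: candidate gives 4, actual u_4 = 4 ✓
n=5: candidate gives 4, actual u_5 = 4 ✓
n=6: candidate gives 4, actual u_6 = 4 ✓
n=7: candidate gives 2, actual u_7 = 2 ✓
n=8: candidate gives 5, actual u_8 = 5 ✓
n=9: candidate gives 2, actual u_9 = 2 ✓
n=10: candidate gives 4, actual u_10 = 4 ✓
n=11: candidate gives 1, actual u_11 = 1 ✓
n=12: candidate gives 1, actual u_12 = 1 ✓
n=13: candidate gives 0, actual u_13 = 0 ✓
n=14: candidate gives 2, actual u_14 = 2 ✓
n=15: candidate gives 5, actual u_15 = 5 ✓
n=16: candidate gives 5, actual u_16 = 5 ✓
n=17: candidate gives 3, actual u_17 = 3 ✓
n=18: candidate gives 2, actual u_18 = 2 ✓
n=19: candidate gives 5, actual u_19 = 5 ✓
n=20: candidate gives 1, actual u_20 = 1 ✓
n=21: candidate gives 2, actual u_21 = 2 ✓
n=22: candidate gives 3, actual u_22 = 3 ✓
n=23: candidate gives 2, actual u_23 = 2 ✓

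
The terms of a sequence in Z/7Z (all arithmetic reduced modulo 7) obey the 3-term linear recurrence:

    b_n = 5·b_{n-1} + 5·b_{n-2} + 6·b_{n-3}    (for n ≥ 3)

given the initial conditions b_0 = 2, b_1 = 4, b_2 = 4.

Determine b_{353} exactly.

b_3 = 5·4 + 5·4 + 6·2 = 3
b_4 = 5·3 + 5·4 + 6·4 = 3
b_5 = 5·3 + 5·3 + 6·4 = 5
b_6 = 5·5 + 5·3 + 6·3 = 2
b_7 = 5·2 + 5·5 + 6·3 = 4
b_8 = 5·4 + 5·2 + 6·5 = 4
(b_6, b_7, b_8) = (2, 4, 4) = (b_0, b_1, b_2), so the sequence has period 6.
353 ≡ 5 (mod 6), hence b_353 = b_5 = 5.

5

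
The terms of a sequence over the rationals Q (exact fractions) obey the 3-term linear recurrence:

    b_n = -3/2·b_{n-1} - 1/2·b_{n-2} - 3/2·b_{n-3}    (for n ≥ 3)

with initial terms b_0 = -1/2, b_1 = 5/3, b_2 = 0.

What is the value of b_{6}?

-131/32

b_3 = -3/2·0 + -1/2·5/3 + -3/2·-1/2 = -1/12
b_4 = -3/2·-1/12 + -1/2·0 + -3/2·5/3 = -19/8
b_5 = -3/2·-19/8 + -1/2·-1/12 + -3/2·0 = 173/48
b_6 = -3/2·173/48 + -1/2·-19/8 + -3/2·-1/12 = -131/32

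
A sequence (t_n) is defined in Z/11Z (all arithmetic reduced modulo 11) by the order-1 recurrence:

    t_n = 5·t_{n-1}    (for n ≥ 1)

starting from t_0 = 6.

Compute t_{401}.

8

t_1 = 5·6 = 8
t_2 = 5·8 = 7
t_3 = 5·7 = 2
t_4 = 5·2 = 10
t_5 = 5·10 = 6
(t_5) = (6) = (t_0), so the sequence has period 5.
401 ≡ 1 (mod 5), hence t_401 = t_1 = 8.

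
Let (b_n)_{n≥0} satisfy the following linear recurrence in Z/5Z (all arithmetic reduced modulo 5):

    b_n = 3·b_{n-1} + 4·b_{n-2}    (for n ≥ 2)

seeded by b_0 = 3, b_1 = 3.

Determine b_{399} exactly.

b_2 = 3·3 + 4·3 = 1
b_3 = 3·1 + 4·3 = 0
b_4 = 3·0 + 4·1 = 4
b_5 = 3·4 + 4·0 = 2
b_6 = 3·2 + 4·4 = 2
b_7 = 3·2 + 4·2 = 4
b_8 = 3·4 + 4·2 = 0
b_9 = 3·0 + 4·4 = 1
b_10 = 3·1 + 4·0 = 3
b_11 = 3·3 + 4·1 = 3
(b_10, b_11) = (3, 3) = (b_0, b_1), so the sequence has period 10.
399 ≡ 9 (mod 10), hence b_399 = b_9 = 1.

1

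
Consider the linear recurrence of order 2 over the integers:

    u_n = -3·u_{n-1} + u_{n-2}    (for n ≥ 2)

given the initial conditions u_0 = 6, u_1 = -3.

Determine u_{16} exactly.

u_2 = -3·-3 + 1·6 = 15
u_3 = -3·15 + 1·-3 = -48
u_4 = -3·-48 + 1·15 = 159
u_5 = -3·159 + 1·-48 = -525
u_6 = -3·-525 + 1·159 = 1734
u_7 = -3·1734 + 1·-525 = -5727
u_8 = -3·-5727 + 1·1734 = 18915
u_9 = -3·18915 + 1·-5727 = -62472
u_10 = -3·-62472 + 1·18915 = 206331
u_11 = -3·206331 + 1·-62472 = -681465
u_12 = -3·-681465 + 1·206331 = 2250726
u_13 = -3·2250726 + 1·-681465 = -7433643
u_14 = -3·-7433643 + 1·2250726 = 24551655
u_15 = -3·24551655 + 1·-7433643 = -81088608
u_16 = -3·-81088608 + 1·24551655 = 267817479

267817479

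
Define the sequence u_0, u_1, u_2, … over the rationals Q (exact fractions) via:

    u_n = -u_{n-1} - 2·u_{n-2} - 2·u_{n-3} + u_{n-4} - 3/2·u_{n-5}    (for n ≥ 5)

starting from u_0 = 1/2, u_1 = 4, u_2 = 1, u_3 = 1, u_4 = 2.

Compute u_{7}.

u_5 = -1·2 + -2·1 + -2·1 + 1·4 + -3/2·1/2 = -11/4
u_6 = -1·-11/4 + -2·2 + -2·1 + 1·1 + -3/2·4 = -33/4
u_7 = -1·-33/4 + -2·-11/4 + -2·2 + 1·1 + -3/2·1 = 37/4

37/4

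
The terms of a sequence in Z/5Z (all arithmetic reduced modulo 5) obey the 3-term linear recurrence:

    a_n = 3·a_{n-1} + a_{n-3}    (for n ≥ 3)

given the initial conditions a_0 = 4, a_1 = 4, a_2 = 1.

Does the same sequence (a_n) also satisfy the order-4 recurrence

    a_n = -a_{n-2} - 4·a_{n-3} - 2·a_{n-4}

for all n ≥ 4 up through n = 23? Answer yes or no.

yes

Terms a_0..a_23: 4, 4, 1, 2, 0, 1, 0, 0, 1, 3, 4, 3, 2, 0, 3, 1, 3, 2, 2, 4, 4, 4, 1, 2
n=4: candidate gives 0, actual a_4 = 0 ✓
n=5: candidate gives 1, actual a_5 = 1 ✓
n=6: candidate gives 0, actual a_6 = 0 ✓
n=7: candidate gives 0, actual a_7 = 0 ✓
n=8: candidate gives 1, actual a_8 = 1 ✓
n=9: candidate gives 3, actual a_9 = 3 ✓
n=10: candidate gives 4, actual a_10 = 4 ✓
n=11: candidate gives 3, actual a_11 = 3 ✓
n=12: candidate gives 2, actual a_12 = 2 ✓
n=13: candidate gives 0, actual a_13 = 0 ✓
n=14: candidate gives 3, actual a_14 = 3 ✓
n=15: candidate gives 1, actual a_15 = 1 ✓
n=16: candidate gives 3, actual a_16 = 3 ✓
n=17: candidate gives 2, actual a_17 = 2 ✓
n=18: candidate gives 2, actual a_18 = 2 ✓
n=19: candidate gives 4, actual a_19 = 4 ✓
n=20: candidate gives 4, actual a_20 = 4 ✓
n=21: candidate gives 4, actual a_21 = 4 ✓
n=22: candidate gives 1, actual a_22 = 1 ✓
n=23: candidate gives 2, actual a_23 = 2 ✓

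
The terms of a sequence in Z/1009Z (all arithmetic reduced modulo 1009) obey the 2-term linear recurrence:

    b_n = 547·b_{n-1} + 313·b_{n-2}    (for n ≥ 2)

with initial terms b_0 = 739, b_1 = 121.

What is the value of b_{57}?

1001

b_2 = 547·121 + 313·739 = 848
b_3 = 547·848 + 313·121 = 256
b_4 = 547·256 + 313·848 = 847
b_5 = 547·847 + 313·256 = 595
b_6 = 547·595 + 313·847 = 311
b_7 = 547·311 + 313·595 = 175
b_8 = 547·175 + 313·311 = 349
b_9 = 547·349 + 313·175 = 491
b_10 = 547·491 + 313·349 = 448
b_11 = 547·448 + 313·491 = 184
b_12 = 547·184 + 313·448 = 730
b_13 = 547·730 + 313·184 = 834
b_14 = 547·834 + 313·730 = 586
b_15 = 547·586 + 313·834 = 400
b_16 = 547·400 + 313·586 = 636
b_17 = 547·636 + 313·400 = 880
b_18 = 547·880 + 313·636 = 362
b_19 = 547·362 + 313·880 = 233
b_20 = 547·233 + 313·362 = 615
b_21 = 547·615 + 313·233 = 689
b_22 = 547·689 + 313·615 = 302
b_23 = 547·302 + 313·689 = 458
b_24 = 547·458 + 313·302 = 983
b_25 = 547·983 + 313·458 = 989
b_26 = 547·989 + 313·983 = 93
b_27 = 547·93 + 313·989 = 215
b_28 = 547·215 + 313·93 = 409
b_29 = 547·409 + 313·215 = 426
b_30 = 547·426 + 313·409 = 826
b_31 = 547·826 + 313·426 = 949
b_32 = 547·949 + 313·826 = 711
b_33 = 547·711 + 313·949 = 843
b_34 = 547·843 + 313·711 = 571
b_35 = 547·571 + 313·843 = 57
b_36 = 547·57 + 313·571 = 30
b_37 = 547·30 + 313·57 = 954
b_38 = 547·954 + 313·30 = 494
b_39 = 547·494 + 313·954 = 753
b_40 = 547·753 + 313·494 = 464
b_41 = 547·464 + 313·753 = 132
b_42 = 547·132 + 313·464 = 501
b_43 = 547·501 + 313·132 = 555
b_44 = 547·555 + 313·501 = 294
b_45 = 547·294 + 313·555 = 554
b_46 = 547·554 + 313·294 = 541
b_47 = 547·541 + 313·554 = 144
b_48 = 547·144 + 313·541 = 896
b_49 = 547·896 + 313·144 = 414
b_50 = 547·414 + 313·896 = 388
b_51 = 547·388 + 313·414 = 776
b_52 = 547·776 + 313·388 = 47
b_53 = 547·47 + 313·776 = 203
b_54 = 547·203 + 313·47 = 636
b_55 = 547·636 + 313·203 = 768
b_56 = 547·768 + 313·636 = 647
b_57 = 547·647 + 313·768 = 1001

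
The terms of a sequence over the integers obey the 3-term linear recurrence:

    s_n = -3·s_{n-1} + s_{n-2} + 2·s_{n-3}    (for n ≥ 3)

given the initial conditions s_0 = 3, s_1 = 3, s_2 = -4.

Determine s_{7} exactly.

s_3 = -3·-4 + 1·3 + 2·3 = 21
s_4 = -3·21 + 1·-4 + 2·3 = -61
s_5 = -3·-61 + 1·21 + 2·-4 = 196
s_6 = -3·196 + 1·-61 + 2·21 = -607
s_7 = -3·-607 + 1·196 + 2·-61 = 1895

1895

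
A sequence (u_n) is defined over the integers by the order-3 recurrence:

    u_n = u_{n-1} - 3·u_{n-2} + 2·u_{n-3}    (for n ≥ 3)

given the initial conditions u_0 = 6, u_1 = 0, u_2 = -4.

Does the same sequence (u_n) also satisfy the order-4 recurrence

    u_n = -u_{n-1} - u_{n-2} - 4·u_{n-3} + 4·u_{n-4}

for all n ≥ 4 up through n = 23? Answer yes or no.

Terms u_0..u_23: 6, 0, -4, 8, 20, -12, -56, 20, 164, -8, -460, -108, 1256, 660, -3324, -2792, 8500, 10228, -20856, -34540, 48484, 110392, -104140, -338348
n=4: candidate gives 20, actual u_4 = 20 ✓
n=5: candidate gives -12, actual u_5 = -12 ✓
n=6: candidate gives -56, actual u_6 = -56 ✓
n=7: candidate gives 20, actual u_7 = 20 ✓
n=8: candidate gives 164, actual u_8 = 164 ✓
n=9: candidate gives -8, actual u_9 = -8 ✓
n=10: candidate gives -460, actual u_10 = -460 ✓
n=11: candidate gives -108, actual u_11 = -108 ✓
n=12: candidate gives 1256, actual u_12 = 1256 ✓
n=13: candidate gives 660, actual u_13 = 660 ✓
n=14: candidate gives -3324, actual u_14 = -3324 ✓
n=15: candidate gives -2792, actual u_15 = -2792 ✓
n=16: candidate gives 8500, actual u_16 = 8500 ✓
n=17: candidate gives 10228, actual u_17 = 10228 ✓
n=18: candidate gives -20856, actual u_18 = -20856 ✓
n=19: candidate gives -34540, actual u_19 = -34540 ✓
n=20: candidate gives 48484, actual u_20 = 48484 ✓
n=21: candidate gives 110392, actual u_21 = 110392 ✓
n=22: candidate gives -104140, actual u_22 = -104140 ✓
n=23: candidate gives -338348, actual u_23 = -338348 ✓

yes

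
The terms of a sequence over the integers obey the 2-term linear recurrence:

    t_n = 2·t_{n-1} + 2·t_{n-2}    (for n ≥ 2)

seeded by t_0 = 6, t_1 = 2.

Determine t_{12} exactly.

t_2 = 2·2 + 2·6 = 16
t_3 = 2·16 + 2·2 = 36
t_4 = 2·36 + 2·16 = 104
t_5 = 2·104 + 2·36 = 280
t_6 = 2·280 + 2·104 = 768
t_7 = 2·768 + 2·280 = 2096
t_8 = 2·2096 + 2·768 = 5728
t_9 = 2·5728 + 2·2096 = 15648
t_10 = 2·15648 + 2·5728 = 42752
t_11 = 2·42752 + 2·15648 = 116800
t_12 = 2·116800 + 2·42752 = 319104

319104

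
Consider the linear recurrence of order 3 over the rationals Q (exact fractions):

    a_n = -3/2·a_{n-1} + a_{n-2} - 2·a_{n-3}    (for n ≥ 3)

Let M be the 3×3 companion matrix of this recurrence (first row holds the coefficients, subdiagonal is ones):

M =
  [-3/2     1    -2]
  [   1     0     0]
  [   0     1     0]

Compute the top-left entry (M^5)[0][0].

(M^5)[0][0] is the top entry after applying M 5 times to the unit state (1, 0, 0). Equivalently it is h_{7} for the auxiliary sequence (h_n) obeying the same recurrence with h_2 = 1 and h_i = 0 for 0 ≤ i < 2:
h_3 = -3/2·1 + 1·0 + -2·0 = -3/2
h_4 = -3/2·-3/2 + 1·1 + -2·0 = 13/4
h_5 = -3/2·13/4 + 1·-3/2 + -2·1 = -67/8
h_6 = -3/2·-67/8 + 1·13/4 + -2·-3/2 = 301/16
h_7 = -3/2·301/16 + 1·-67/8 + -2·13/4 = -1379/32

-1379/32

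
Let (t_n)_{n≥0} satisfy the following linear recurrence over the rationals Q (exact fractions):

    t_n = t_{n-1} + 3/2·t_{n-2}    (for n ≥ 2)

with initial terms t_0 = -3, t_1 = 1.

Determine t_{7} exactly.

-73/2

t_2 = 1·1 + 3/2·-3 = -7/2
t_3 = 1·-7/2 + 3/2·1 = -2
t_4 = 1·-2 + 3/2·-7/2 = -29/4
t_5 = 1·-29/4 + 3/2·-2 = -41/4
t_6 = 1·-41/4 + 3/2·-29/4 = -169/8
t_7 = 1·-169/8 + 3/2·-41/4 = -73/2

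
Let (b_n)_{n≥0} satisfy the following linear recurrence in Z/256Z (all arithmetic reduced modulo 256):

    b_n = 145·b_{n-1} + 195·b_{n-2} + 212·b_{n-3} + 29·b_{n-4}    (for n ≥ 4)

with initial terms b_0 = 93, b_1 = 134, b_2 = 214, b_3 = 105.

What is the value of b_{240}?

98

b_4 = 145·105 + 195·214 + 212·134 + 29·93 = 252
b_5 = 145·252 + 195·105 + 212·214 + 29·134 = 29
b_6 = 145·29 + 195·252 + 212·105 + 29·214 = 147
b_7 = 145·147 + 195·29 + 212·252 + 29·105 = 239
b_8 = 145·239 + 195·147 + 212·29 + 29·252 = 232
b_9 = 145·232 + 195·239 + 212·147 + 29·29 = 122
Continuing the recurrence:
  b_10 = 101;  b_11 = 86;  b_12 = 245;  b_13 = 189;  b_14 = 85;  b_15 = 190
  b_16 = 162;  b_17 = 73;  b_18 = 184;  b_19 = 129;  b_20 = 7;  b_21 = 223
  b_22 = 80;  b_23 = 150;  b_24 = 93;  b_25 = 114;  b_26 = 177;  b_27 = 25
  b_28 = 237;  b_29 = 198;  b_30 = 110;  b_31 = 57;  b_32 = 228;  b_33 = 21
  b_34 = 59;  b_35 = 175;  b_36 = 72;  b_37 = 82;  b_38 = 229;  b_39 = 158
  b_40 = 253;  b_41 = 149;  b_42 = 229;  b_43 = 158;  b_44 = 250;  b_45 = 121
  b_46 = 192;  b_47 = 217;  b_48 = 175;  b_49 = 31;  b_50 = 80;  b_51 = 110
  b_52 = 189;  b_53 = 154;  b_54 = 89;  b_55 = 177;  b_56 = 253;  b_57 = 70
  b_58 = 6;  b_59 = 73;  b_60 = 140;  b_61 = 205;  b_62 = 227;  b_63 = 239
  b_64 = 232;  b_65 = 170;  b_66 = 165;  b_67 = 38;  b_68 = 69;  b_69 = 237
  b_70 = 245;  b_71 = 190;  b_72 = 82;  b_73 = 233;  b_74 = 136;  b_75 = 241
  b_76 = 87;  b_77 = 223;  b_78 = 144;  b_79 = 198;  b_80 = 93;  b_81 = 2
  b_82 = 65;  b_83 = 201;  b_84 = 141;  b_85 = 6;  b_86 = 158;  b_87 = 153
  b_88 = 244;  b_89 = 69;  b_90 = 139;  b_91 = 175;  b_92 = 200;  b_93 = 130
  b_94 = 165;  b_95 = 238;  b_96 = 205;  b_97 = 197;  b_98 = 133;  b_99 = 30
  b_100 = 170;  b_101 = 153;  b_102 = 16;  b_103 = 201;  b_104 = 255;  b_105 = 31
  b_106 = 16;  b_107 = 158;  b_108 = 61;  b_109 = 170;  b_110 = 105;  b_111 = 97
  b_112 = 157;  b_113 = 6;  b_114 = 54;  b_115 = 41;  b_116 = 28;  b_117 = 125
  b_118 = 51;  b_119 = 239;  b_120 = 232;  b_121 = 218;  b_122 = 229;  b_123 = 246
  b_124 = 149;  b_125 = 29;  b_126 = 149;  b_127 = 190;  b_128 = 2;  b_129 = 137
  b_130 = 88;  b_131 = 97;  b_132 = 167;  b_133 = 223;  b_134 = 208;  b_135 = 246
  b_136 = 93;  b_137 = 146;  b_138 = 209;  b_139 = 121;  b_140 = 45;  b_141 = 70
  b_142 = 206;  b_143 = 249;  b_144 = 4;  b_145 = 117;  b_146 = 219;  b_147 = 175
  b_148 = 72;  b_149 = 178;  b_150 = 101;  b_151 = 62;  b_152 = 157;  b_153 = 245
  b_154 = 37;  b_155 = 158;  b_156 = 90;  b_157 = 185;  b_158 = 96;  b_159 = 185
  b_160 = 79;  b_161 = 31;  b_162 = 208;  b_163 = 206;  b_164 = 189;  b_165 = 186
  b_166 = 121;  b_167 = 17;  b_168 = 61;  b_169 = 198;  b_170 = 102;  b_171 = 9
  b_172 = 172;  b_173 = 45;  b_174 = 131;  b_175 = 239;  b_176 = 232;  b_177 = 10
  b_178 = 37;  b_179 = 198;  b_180 = 229;  b_181 = 77;  b_182 = 53;  b_183 = 190
  b_184 = 178;  b_185 = 41;  b_186 = 40;  b_187 = 209;  b_188 = 247;  b_189 = 223
  b_190 = 16;  b_191 = 38;  b_192 = 93;  b_193 = 34;  b_194 = 97;  b_195 = 41
  b_196 = 205;  b_197 = 134;  b_198 = 254;  b_199 = 89;  b_200 = 20;  b_201 = 165
  b_202 = 43;  b_203 = 175;  b_204 = 200;  b_205 = 226;  b_206 = 37;  b_207 = 142
  b_208 = 109;  b_209 = 37;  b_210 = 197;  b_211 = 30;  b_212 = 10;  b_213 = 217
  b_214 = 176;  b_215 = 169;  b_216 = 159;  b_217 = 31;  b_218 = 144;  b_219 = 254
  b_220 = 61;  b_221 = 202;  b_222 = 137;  b_223 = 193;  b_224 = 221;  b_225 = 134
  b_226 = 150;  b_227 = 233;  b_228 = 60;  b_229 = 221;  b_230 = 211;  b_231 = 239
  b_232 = 232;  b_233 = 58;  b_234 = 101;  b_235 = 150;  b_236 = 53;  b_237 = 125
  b_238 = 213
b_239 = 145·213 + 195·125 + 212·53 + 29·150 = 190
b_240 = 145·190 + 195·213 + 212·125 + 29·53 = 98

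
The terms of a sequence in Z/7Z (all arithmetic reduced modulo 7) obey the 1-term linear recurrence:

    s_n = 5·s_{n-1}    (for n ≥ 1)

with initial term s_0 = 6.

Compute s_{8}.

3

s_1 = 5·6 = 2
s_2 = 5·2 = 3
s_3 = 5·3 = 1
s_4 = 5·1 = 5
s_5 = 5·5 = 4
s_6 = 5·4 = 6
s_7 = 5·6 = 2
s_8 = 5·2 = 3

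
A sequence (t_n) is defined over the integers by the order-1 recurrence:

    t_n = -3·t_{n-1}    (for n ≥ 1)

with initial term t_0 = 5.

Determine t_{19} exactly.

-5811307335

t_1 = -3·5 = -15
t_2 = -3·-15 = 45
t_3 = -3·45 = -135
t_4 = -3·-135 = 405
t_5 = -3·405 = -1215
t_6 = -3·-1215 = 3645
t_7 = -3·3645 = -10935
t_8 = -3·-10935 = 32805
t_9 = -3·32805 = -98415
t_10 = -3·-98415 = 295245
t_11 = -3·295245 = -885735
t_12 = -3·-885735 = 2657205
t_13 = -3·2657205 = -7971615
t_14 = -3·-7971615 = 23914845
t_15 = -3·23914845 = -71744535
t_16 = -3·-71744535 = 215233605
t_17 = -3·215233605 = -645700815
t_18 = -3·-645700815 = 1937102445
t_19 = -3·1937102445 = -5811307335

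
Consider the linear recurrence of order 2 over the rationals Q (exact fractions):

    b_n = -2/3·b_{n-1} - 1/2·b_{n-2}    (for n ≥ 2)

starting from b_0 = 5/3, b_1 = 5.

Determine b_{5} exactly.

b_2 = -2/3·5 + -1/2·5/3 = -25/6
b_3 = -2/3·-25/6 + -1/2·5 = 5/18
b_4 = -2/3·5/18 + -1/2·-25/6 = 205/108
b_5 = -2/3·205/108 + -1/2·5/18 = -455/324

-455/324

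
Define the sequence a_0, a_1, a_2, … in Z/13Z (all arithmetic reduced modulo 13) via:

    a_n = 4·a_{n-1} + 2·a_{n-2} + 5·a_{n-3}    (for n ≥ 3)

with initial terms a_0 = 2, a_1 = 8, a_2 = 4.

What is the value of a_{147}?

3

a_3 = 4·4 + 2·8 + 5·2 = 3
a_4 = 4·3 + 2·4 + 5·8 = 8
a_5 = 4·8 + 2·3 + 5·4 = 6
a_6 = 4·6 + 2·8 + 5·3 = 3
a_7 = 4·3 + 2·6 + 5·8 = 12
a_8 = 4·12 + 2·3 + 5·6 = 6
a_9 = 4·6 + 2·12 + 5·3 = 11
a_10 = 4·11 + 2·6 + 5·12 = 12
a_11 = 4·12 + 2·11 + 5·6 = 9
a_12 = 4·9 + 2·12 + 5·11 = 11
a_13 = 4·11 + 2·9 + 5·12 = 5
a_14 = 4·5 + 2·11 + 5·9 = 9
a_15 = 4·9 + 2·5 + 5·11 = 10
a_16 = 4·10 + 2·9 + 5·5 = 5
a_17 = 4·5 + 2·10 + 5·9 = 7
a_18 = 4·7 + 2·5 + 5·10 = 10
a_19 = 4·10 + 2·7 + 5·5 = 1
a_20 = 4·1 + 2·10 + 5·7 = 7
a_21 = 4·7 + 2·1 + 5·10 = 2
a_22 = 4·2 + 2·7 + 5·1 = 1
a_23 = 4·1 + 2·2 + 5·7 = 4
a_24 = 4·4 + 2·1 + 5·2 = 2
a_25 = 4·2 + 2·4 + 5·1 = 8
a_26 = 4·8 + 2·2 + 5·4 = 4
(a_24, a_25, a_26) = (2, 8, 4) = (a_0, a_1, a_2), so the sequence has period 24.
147 ≡ 3 (mod 24), hence a_147 = a_3 = 3.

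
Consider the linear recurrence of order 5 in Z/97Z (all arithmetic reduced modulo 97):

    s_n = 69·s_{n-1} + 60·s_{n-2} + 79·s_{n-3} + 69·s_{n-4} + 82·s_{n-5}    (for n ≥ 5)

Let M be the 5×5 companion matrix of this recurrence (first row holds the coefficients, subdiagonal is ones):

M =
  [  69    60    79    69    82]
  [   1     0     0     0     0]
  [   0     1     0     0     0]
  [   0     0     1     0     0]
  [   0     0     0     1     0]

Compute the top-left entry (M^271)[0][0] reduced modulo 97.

90

(M^271)[0][0] is the top entry after applying M 271 times to the unit state (1, 0, 0, 0, 0). Equivalently it is h_{275} for the auxiliary sequence (h_n) obeying the same recurrence with h_4 = 1 and h_i = 0 for 0 ≤ i < 4:
h_5 = 69·1 + 60·0 + 79·0 + 69·0 + 82·0 = 69
h_6 = 69·69 + 60·1 + 79·0 + 69·0 + 82·0 = 68
h_7 = 69·68 + 60·69 + 79·1 + 69·0 + 82·0 = 84
h_8 = 69·84 + 60·68 + 79·69 + 69·1 + 82·0 = 70
h_9 = 69·70 + 60·84 + 79·68 + 69·69 + 82·1 = 6
h_10 = 69·6 + 60·70 + 79·84 + 69·68 + 82·69 = 66
Continuing the recurrence:
  h_11 = 88;  h_12 = 11;  h_13 = 44;  h_14 = 77;  h_15 = 33;  h_16 = 15
  h_17 = 38;  h_18 = 15;  h_19 = 93;  h_20 = 92;  h_21 = 87;  h_22 = 32
  h_23 = 33;  h_24 = 18;  h_25 = 91;  h_26 = 5;  h_27 = 3;  h_28 = 4
  h_29 = 70;  h_30 = 19;  h_31 = 42;  h_32 = 2;  h_33 = 5;  h_34 = 67
  h_35 = 31;  h_36 = 48;  h_37 = 13;  h_38 = 7;  h_39 = 78;  h_40 = 73
  h_41 = 68;  h_42 = 2;  h_43 = 33;  h_44 = 93;  h_45 = 27;  h_46 = 50
  h_47 = 17;  h_48 = 6;  h_49 = 32;  h_50 = 69;  h_51 = 12;  h_52 = 89
  h_53 = 74;  h_54 = 58;  h_55 = 37;  h_56 = 89;  h_57 = 30;  h_58 = 33
  h_59 = 84;  h_60 = 18;  h_61 = 21;  h_62 = 31;  h_63 = 34;  h_64 = 27
  h_65 = 62;  h_66 = 29;  h_67 = 35;  h_68 = 27;  h_69 = 39;  h_70 = 96
  h_71 = 79;  h_72 = 13;  h_73 = 84;  h_74 = 38;  h_75 = 90;  h_76 = 94
  h_77 = 22;  h_78 = 13;  h_79 = 54;  h_80 = 31;  h_81 = 15;  h_82 = 65
  h_83 = 16;  h_84 = 49;  h_85 = 55;  h_86 = 37;  h_87 = 56;  h_88 = 87
  h_89 = 20;  h_90 = 45;  h_91 = 34;  h_92 = 52;  h_93 = 43;  h_94 = 35
  h_95 = 7;  h_96 = 37;  h_97 = 68;  h_98 = 20;  h_99 = 96;  h_100 = 27
  h_101 = 51;  h_102 = 85;  h_103 = 19;  h_104 = 96;  h_105 = 36;  h_106 = 4
  h_107 = 65;  h_108 = 37;  h_109 = 53;  h_110 = 78;  h_111 = 2;  h_112 = 10
  h_113 = 83;  h_114 = 14;  h_115 = 78;  h_116 = 53;  h_117 = 82;  h_118 = 74
  h_119 = 82;  h_120 = 51;  h_121 = 39;  h_122 = 3;  h_123 = 66;  h_124 = 16
  h_125 = 49;  h_126 = 59;  h_127 = 77;  h_128 = 34;  h_129 = 24;  h_130 = 20
  h_131 = 40;  h_132 = 63;  h_133 = 64;  h_134 = 57;  h_135 = 78;  h_136 = 48
  h_137 = 58;  h_138 = 12;  h_139 = 17;  h_140 = 81;  h_141 = 72;  h_142 = 71
  h_143 = 24;  h_144 = 60;  h_145 = 4;  h_146 = 85;  h_147 = 87;  h_148 = 67
  h_149 = 26;  h_150 = 62;  h_151 = 48;  h_152 = 85;  h_153 = 76;  h_154 = 79
  h_155 = 96;  h_156 = 9;  h_157 = 4;  h_158 = 4;  h_159 = 70;  h_160 = 8
  h_161 = 68;  h_162 = 54;  h_163 = 16;  h_164 = 3;  h_165 = 14;  h_166 = 72
  h_167 = 34;  h_168 = 76;  h_169 = 22;  h_170 = 39;  h_171 = 29;  h_172 = 46
  h_173 = 31;  h_174 = 45;  h_175 = 24;  h_176 = 38;  h_177 = 45;  h_178 = 27
  h_179 = 10;  h_180 = 76;  h_181 = 36;  h_182 = 1;  h_183 = 79;  h_184 = 63
  h_185 = 34;  h_186 = 62;  h_187 = 47;  h_188 = 7;  h_189 = 96;  h_190 = 72
  h_191 = 14;  h_192 = 38;  h_193 = 52;  h_194 = 26;  h_195 = 42;  h_196 = 17
  h_197 = 35;  h_198 = 7;  h_199 = 32;  h_200 = 19;  h_201 = 27;  h_202 = 57
  h_203 = 39;  h_204 = 54;  h_205 = 22;  h_206 = 18;  h_207 = 31;  h_208 = 47
  h_209 = 55;  h_210 = 82;  h_211 = 87;  h_212 = 4;  h_213 = 29;  h_214 = 76
  h_215 = 45;  h_216 = 3;  h_217 = 85;  h_218 = 53;  h_219 = 95;  h_220 = 74
  h_221 = 55;  h_222 = 80;  h_223 = 56;  h_224 = 6;  h_225 = 72;  h_226 = 91
  h_227 = 60;  h_228 = 21;  h_229 = 44;  h_230 = 73;  h_231 = 83;  h_232 = 67
  h_233 = 49;  h_234 = 2;  h_235 = 5;  h_236 = 51;  h_237 = 48;  h_238 = 59
  h_239 = 43;  h_240 = 66;  h_241 = 83;  h_242 = 42;  h_243 = 42;  h_244 = 73
  h_245 = 92;  h_246 = 82;  h_247 = 7;  h_248 = 6;  h_249 = 52;  h_250 = 49
  h_251 = 20;  h_252 = 7;  h_253 = 31;  h_254 = 47;  h_255 = 93;  h_256 = 35
  h_257 = 65;  h_258 = 26;  h_259 = 9;  h_260 = 91;  h_261 = 29;  h_262 = 67
  h_263 = 9;  h_264 = 78;  h_265 = 17;  h_266 = 82;  h_267 = 40;  h_268 = 11
  h_269 = 37;  h_270 = 39;  h_271 = 35;  h_272 = 77;  h_273 = 78
h_274 = 69·78 + 60·77 + 79·35 + 69·39 + 82·37 = 62
h_275 = 69·62 + 60·78 + 79·77 + 69·35 + 82·39 = 90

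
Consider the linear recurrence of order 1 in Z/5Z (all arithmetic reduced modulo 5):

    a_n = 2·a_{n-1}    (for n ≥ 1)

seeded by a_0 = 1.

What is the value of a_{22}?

4

a_1 = 2·1 = 2
a_2 = 2·2 = 4
a_3 = 2·4 = 3
a_4 = 2·3 = 1
(a_4) = (1) = (a_0), so the sequence has period 4.
22 ≡ 2 (mod 4), hence a_22 = a_2 = 4.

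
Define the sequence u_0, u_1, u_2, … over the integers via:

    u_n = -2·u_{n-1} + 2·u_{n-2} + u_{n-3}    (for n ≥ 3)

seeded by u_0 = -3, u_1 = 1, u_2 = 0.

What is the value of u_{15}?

u_3 = -2·0 + 2·1 + 1·-3 = -1
u_4 = -2·-1 + 2·0 + 1·1 = 3
u_5 = -2·3 + 2·-1 + 1·0 = -8
u_6 = -2·-8 + 2·3 + 1·-1 = 21
u_7 = -2·21 + 2·-8 + 1·3 = -55
u_8 = -2·-55 + 2·21 + 1·-8 = 144
u_9 = -2·144 + 2·-55 + 1·21 = -377
u_10 = -2·-377 + 2·144 + 1·-55 = 987
u_11 = -2·987 + 2·-377 + 1·144 = -2584
u_12 = -2·-2584 + 2·987 + 1·-377 = 6765
u_13 = -2·6765 + 2·-2584 + 1·987 = -17711
u_14 = -2·-17711 + 2·6765 + 1·-2584 = 46368
u_15 = -2·46368 + 2·-17711 + 1·6765 = -121393

-121393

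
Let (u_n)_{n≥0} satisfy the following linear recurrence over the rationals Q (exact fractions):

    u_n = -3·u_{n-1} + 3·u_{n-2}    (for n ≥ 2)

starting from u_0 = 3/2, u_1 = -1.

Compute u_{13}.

-15957081

u_2 = -3·-1 + 3·3/2 = 15/2
u_3 = -3·15/2 + 3·-1 = -51/2
u_4 = -3·-51/2 + 3·15/2 = 99
u_5 = -3·99 + 3·-51/2 = -747/2
u_6 = -3·-747/2 + 3·99 = 2835/2
u_7 = -3·2835/2 + 3·-747/2 = -5373
u_8 = -3·-5373 + 3·2835/2 = 40743/2
u_9 = -3·40743/2 + 3·-5373 = -154467/2
u_10 = -3·-154467/2 + 3·40743/2 = 292815
u_11 = -3·292815 + 3·-154467/2 = -2220291/2
u_12 = -3·-2220291/2 + 3·292815 = 8417763/2
u_13 = -3·8417763/2 + 3·-2220291/2 = -15957081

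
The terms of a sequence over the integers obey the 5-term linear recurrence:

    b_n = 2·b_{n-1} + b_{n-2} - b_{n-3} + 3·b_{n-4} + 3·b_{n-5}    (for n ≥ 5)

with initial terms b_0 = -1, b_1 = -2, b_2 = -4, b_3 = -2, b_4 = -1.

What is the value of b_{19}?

-5347069

b_5 = 2·-1 + 1·-2 + -1·-4 + 3·-2 + 3·-1 = -9
b_6 = 2·-9 + 1·-1 + -1·-2 + 3·-4 + 3·-2 = -35
b_7 = 2·-35 + 1·-9 + -1·-1 + 3·-2 + 3·-4 = -96
b_8 = 2·-96 + 1·-35 + -1·-9 + 3·-1 + 3·-2 = -227
b_9 = 2·-227 + 1·-96 + -1·-35 + 3·-9 + 3·-1 = -545
b_10 = 2·-545 + 1·-227 + -1·-96 + 3·-35 + 3·-9 = -1353
b_11 = 2·-1353 + 1·-545 + -1·-227 + 3·-96 + 3·-35 = -3417
b_12 = 2·-3417 + 1·-1353 + -1·-545 + 3·-227 + 3·-96 = -8611
b_13 = 2·-8611 + 1·-3417 + -1·-1353 + 3·-545 + 3·-227 = -21602
b_14 = 2·-21602 + 1·-8611 + -1·-3417 + 3·-1353 + 3·-545 = -54092
b_15 = 2·-54092 + 1·-21602 + -1·-8611 + 3·-3417 + 3·-1353 = -135485
b_16 = 2·-135485 + 1·-54092 + -1·-21602 + 3·-8611 + 3·-3417 = -339544
b_17 = 2·-339544 + 1·-135485 + -1·-54092 + 3·-21602 + 3·-8611 = -851120
b_18 = 2·-851120 + 1·-339544 + -1·-135485 + 3·-54092 + 3·-21602 = -2133381
b_19 = 2·-2133381 + 1·-851120 + -1·-339544 + 3·-135485 + 3·-54092 = -5347069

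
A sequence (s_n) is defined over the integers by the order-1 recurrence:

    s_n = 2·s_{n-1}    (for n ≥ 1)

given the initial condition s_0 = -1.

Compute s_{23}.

s_1 = 2·-1 = -2
s_2 = 2·-2 = -4
s_3 = 2·-4 = -8
s_4 = 2·-8 = -16
s_5 = 2·-16 = -32
s_6 = 2·-32 = -64
s_7 = 2·-64 = -128
s_8 = 2·-128 = -256
s_9 = 2·-256 = -512
s_10 = 2·-512 = -1024
s_11 = 2·-1024 = -2048
s_12 = 2·-2048 = -4096
s_13 = 2·-4096 = -8192
s_14 = 2·-8192 = -16384
s_15 = 2·-16384 = -32768
s_16 = 2·-32768 = -65536
s_17 = 2·-65536 = -131072
s_18 = 2·-131072 = -262144
s_19 = 2·-262144 = -524288
s_20 = 2·-524288 = -1048576
s_21 = 2·-1048576 = -2097152
s_22 = 2·-2097152 = -4194304
s_23 = 2·-4194304 = -8388608

-8388608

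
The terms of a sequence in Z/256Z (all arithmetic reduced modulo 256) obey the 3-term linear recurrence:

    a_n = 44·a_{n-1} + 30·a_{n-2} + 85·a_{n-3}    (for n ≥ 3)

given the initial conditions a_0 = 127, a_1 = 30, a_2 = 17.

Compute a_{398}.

217

a_3 = 44·17 + 30·30 + 85·127 = 155
a_4 = 44·155 + 30·17 + 85·30 = 152
a_5 = 44·152 + 30·155 + 85·17 = 239
a_6 = 44·239 + 30·152 + 85·155 = 91
a_7 = 44·91 + 30·239 + 85·152 = 30
a_8 = 44·30 + 30·91 + 85·239 = 45
Continuing the recurrence:
  a_9 = 119;  a_10 = 176;  a_11 = 35;  a_12 = 39;  a_13 = 62;  a_14 = 217
  a_15 = 131;  a_16 = 136;  a_17 = 199;  a_18 = 163;  a_19 = 126;  a_20 = 213
  a_21 = 127;  a_22 = 160;  a_23 = 27;  a_24 = 143;  a_25 = 222;  a_26 = 225
  a_27 = 43;  a_28 = 120;  a_29 = 95;  a_30 = 171;  a_31 = 94;  a_32 = 189
  a_33 = 71;  a_34 = 144;  a_35 = 211;  a_36 = 183;  a_37 = 254;  a_38 = 41
  a_39 = 147;  a_40 = 104;  a_41 = 183;  a_42 = 115;  a_43 = 190;  a_44 = 229
  a_45 = 207;  a_46 = 128;  a_47 = 75;  a_48 = 159;  a_49 = 158;  a_50 = 177
  a_51 = 187;  a_52 = 88;  a_53 = 207;  a_54 = 251;  a_55 = 158;  a_56 = 77
  a_57 = 23;  a_58 = 112;  a_59 = 131;  a_60 = 71;  a_61 = 190;  a_62 = 121
  a_63 = 163;  a_64 = 72;  a_65 = 167;  a_66 = 67;  a_67 = 254;  a_68 = 245
  a_69 = 31;  a_70 = 96;  a_71 = 123;  a_72 = 175;  a_73 = 94;  a_74 = 129
  a_75 = 75;  a_76 = 56;  a_77 = 63;  a_78 = 75;  a_79 = 222;  a_80 = 221
  a_81 = 231;  a_82 = 80;  a_83 = 51;  a_84 = 215;  a_85 = 126;  a_86 = 201
  a_87 = 179;  a_88 = 40;  a_89 = 151;  a_90 = 19;  a_91 = 62;  a_92 = 5
  a_93 = 111;  a_94 = 64;  a_95 = 171;  a_96 = 191;  a_97 = 30;  a_98 = 81
  a_99 = 219;  a_100 = 24;  a_101 = 175;  a_102 = 155;  a_103 = 30;  a_104 = 109
  a_105 = 183;  a_106 = 48;  a_107 = 227;  a_108 = 103;  a_109 = 62;  a_110 = 25
  a_111 = 195;  a_112 = 8;  a_113 = 135;  a_114 = 227;  a_115 = 126;  a_116 = 21
  a_117 = 191;  a_118 = 32;  a_119 = 219;  a_120 = 207;  a_121 = 222;  a_122 = 33
  a_123 = 107;  a_124 = 248;  a_125 = 31;  a_126 = 235;  a_127 = 94;  a_128 = 253
  a_129 = 135;  a_130 = 16;  a_131 = 147;  a_132 = 247;  a_133 = 254;  a_134 = 105
  a_135 = 211;  a_136 = 232;  a_137 = 119;  a_138 = 179;  a_139 = 190;  a_140 = 37
  a_141 = 15;  a_142 = 0;  a_143 = 11;  a_144 = 223;  a_145 = 158;  a_146 = 241
  a_147 = 251;  a_148 = 216;  a_149 = 143;  a_150 = 59;  a_151 = 158;  a_152 = 141
  a_153 = 87;  a_154 = 240;  a_155 = 67;  a_156 = 135;  a_157 = 190;  a_158 = 185
  a_159 = 227;  a_160 = 200;  a_161 = 103;  a_162 = 131;  a_163 = 254;  a_164 = 53
  a_165 = 95;  a_166 = 224;  a_167 = 59;  a_168 = 239;  a_169 = 94;  a_170 = 193
  a_171 = 139;  a_172 = 184;  a_173 = 255;  a_174 = 139;  a_175 = 222;  a_176 = 29
  a_177 = 39;  a_178 = 208;  a_179 = 243;  a_180 = 23;  a_181 = 126;  a_182 = 9
  a_183 = 243;  a_184 = 168;  a_185 = 87;  a_186 = 83;  a_187 = 62;  a_188 = 69
  a_189 = 175;  a_190 = 192;  a_191 = 107;  a_192 = 255;  a_193 = 30;  a_194 = 145
  a_195 = 27;  a_196 = 152;  a_197 = 111;  a_198 = 219;  a_199 = 30;  a_200 = 173
  a_201 = 247;  a_202 = 176;  a_203 = 163;  a_204 = 167;  a_205 = 62;  a_206 = 89
  a_207 = 3;  a_208 = 136;  a_209 = 71;  a_210 = 35;  a_211 = 126;  a_212 = 85
  a_213 = 255;  a_214 = 160;  a_215 = 155;  a_216 = 15;  a_217 = 222;  a_218 = 97
  a_219 = 171;  a_220 = 120;  a_221 = 223;  a_222 = 43;  a_223 = 94;  a_224 = 61
  a_225 = 199;  a_226 = 144;  a_227 = 83;  a_228 = 55;  a_229 = 254;  a_230 = 169
  a_231 = 19;  a_232 = 104;  a_233 = 55;  a_234 = 243;  a_235 = 190;  a_236 = 101
  a_237 = 79;  a_238 = 128;  a_239 = 203;  a_240 = 31;  a_241 = 158;  a_242 = 49
  a_243 = 59;  a_244 = 88;  a_245 = 79;  a_246 = 123;  a_247 = 158;  a_248 = 205
  a_249 = 151;  a_250 = 112;  a_251 = 3;  a_252 = 199;  a_253 = 190;  a_254 = 249
  a_255 = 35;  a_256 = 72;  a_257 = 39;  a_258 = 195;  a_259 = 254;  a_260 = 117
  a_261 = 159;  a_262 = 96;  a_263 = 251;  a_264 = 47;  a_265 = 94;  a_266 = 1
  a_267 = 203;  a_268 = 56;  a_269 = 191;  a_270 = 203;  a_271 = 222;  a_272 = 93
  a_273 = 103;  a_274 = 80;  a_275 = 179;  a_276 = 87;  a_277 = 126;  a_278 = 73
  a_279 = 51;  a_280 = 40;  a_281 = 23;  a_282 = 147;  a_283 = 62;  a_284 = 133
  a_285 = 239;  a_286 = 64;  a_287 = 43;  a_288 = 63;  a_289 = 30;  a_290 = 209
  a_291 = 91;  a_292 = 24;  a_293 = 47;  a_294 = 27;  a_295 = 30;  a_296 = 237
  a_297 = 55;  a_298 = 48;  a_299 = 99;  a_300 = 231;  a_301 = 62;  a_302 = 153
  a_303 = 67;  a_304 = 8;  a_305 = 7;  a_306 = 99;  a_307 = 126;  a_308 = 149
  a_309 = 63;  a_310 = 32;  a_311 = 91;  a_312 = 79;  a_313 = 222;  a_314 = 161
  a_315 = 235;  a_316 = 248;  a_317 = 159;  a_318 = 107;  a_319 = 94;  a_320 = 125
  a_321 = 7;  a_322 = 16;  a_323 = 19;  a_324 = 119;  a_325 = 254;  a_326 = 233
  a_327 = 83;  a_328 = 232;  a_329 = 247;  a_330 = 51;  a_331 = 190;  a_332 = 165
  a_333 = 143;  a_334 = 0;  a_335 = 139;  a_336 = 95;  a_337 = 158;  a_338 = 113
  a_339 = 123;  a_340 = 216;  a_341 = 15;  a_342 = 187;  a_343 = 158;  a_344 = 13
  a_345 = 215;  a_346 = 240;  a_347 = 195;  a_348 = 7;  a_349 = 190;  a_350 = 57
  a_351 = 99;  a_352 = 200;  a_353 = 231;  a_354 = 3;  a_355 = 254;  a_356 = 181
  a_357 = 223;  a_358 = 224;  a_359 = 187;  a_360 = 111;  a_361 = 94;  a_362 = 65
  a_363 = 11;  a_364 = 184;  a_365 = 127;  a_366 = 11;  a_367 = 222;  a_368 = 157
  a_369 = 167;  a_370 = 208;  a_371 = 115;  a_372 = 151;  a_373 = 126;  a_374 = 137
  a_375 = 115;  a_376 = 168;  a_377 = 215;  a_378 = 211;  a_379 = 62;  a_380 = 197
  a_381 = 47;  a_382 = 192;  a_383 = 235;  a_384 = 127;  a_385 = 30;  a_386 = 17
  a_387 = 155;  a_388 = 152;  a_389 = 239;  a_390 = 91;  a_391 = 30;  a_392 = 45
  a_393 = 119;  a_394 = 176;  a_395 = 35;  a_396 = 39
a_397 = 44·39 + 30·35 + 85·176 = 62
a_398 = 44·62 + 30·39 + 85·35 = 217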